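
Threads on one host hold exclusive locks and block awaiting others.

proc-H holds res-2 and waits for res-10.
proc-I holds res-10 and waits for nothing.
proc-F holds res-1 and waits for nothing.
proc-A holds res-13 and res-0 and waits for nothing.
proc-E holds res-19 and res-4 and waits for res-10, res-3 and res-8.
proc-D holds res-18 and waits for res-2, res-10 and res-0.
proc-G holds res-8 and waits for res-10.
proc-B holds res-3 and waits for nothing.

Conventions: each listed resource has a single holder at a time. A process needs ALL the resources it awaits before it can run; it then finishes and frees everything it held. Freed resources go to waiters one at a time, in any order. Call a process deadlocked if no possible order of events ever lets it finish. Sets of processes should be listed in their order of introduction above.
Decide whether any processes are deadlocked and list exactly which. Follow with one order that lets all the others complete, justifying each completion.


The deadlocked set is empty.
Key observation: the waits form no ring: some process can always run, and its releases unblock the others one by one.
One completion order for the rest: proc-A, proc-B, proc-I, proc-H, proc-F, proc-G, proc-D, proc-E.
Walking it through:
  proc-A waits on nothing -> runs at once and releases res-13 and res-0
  proc-B waits on nothing -> runs at once and releases res-3
  proc-I waits on nothing -> runs at once and releases res-10
  run proc-H (all its waits — res-10 — are resolved); releases res-2
  proc-F waits on nothing -> runs at once and releases res-1
  run proc-G (all its waits — res-10 — are resolved); releases res-8
  run proc-D (all its waits — res-2, res-10 and res-0 — are resolved); releases res-18
  run proc-E (all its waits — res-10, res-3 and res-8 — are resolved); releases res-19 and res-4


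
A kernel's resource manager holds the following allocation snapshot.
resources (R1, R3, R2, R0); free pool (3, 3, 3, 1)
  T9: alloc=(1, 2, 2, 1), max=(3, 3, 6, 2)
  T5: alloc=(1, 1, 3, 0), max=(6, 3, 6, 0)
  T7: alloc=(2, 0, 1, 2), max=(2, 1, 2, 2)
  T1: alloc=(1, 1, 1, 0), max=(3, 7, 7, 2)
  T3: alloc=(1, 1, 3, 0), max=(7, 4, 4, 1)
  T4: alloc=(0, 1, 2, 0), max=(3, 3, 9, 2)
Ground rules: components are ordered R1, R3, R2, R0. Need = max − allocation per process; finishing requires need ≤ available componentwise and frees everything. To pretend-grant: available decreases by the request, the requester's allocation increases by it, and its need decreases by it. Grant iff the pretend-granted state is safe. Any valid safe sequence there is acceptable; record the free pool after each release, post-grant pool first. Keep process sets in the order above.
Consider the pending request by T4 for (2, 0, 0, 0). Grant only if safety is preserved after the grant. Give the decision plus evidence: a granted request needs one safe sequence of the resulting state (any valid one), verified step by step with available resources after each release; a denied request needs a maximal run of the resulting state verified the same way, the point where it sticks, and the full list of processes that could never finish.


DENY — the pretend-granted state is unsafe.
Key observation: after T7, T9 the pool peaks at (4, 5, 6, 4), and each blocked process is short somewhere: T5 on R1; T1 on R3; T3 on R1; T4 on R2.
Pretend the grant happened; the run T7, T9 goes as far as possible. Verifying each step:
  pool = (1, 3, 3, 1)
  T7: need (0, 1, 1, 0) fits (1, 3, 3, 1); releases (2, 0, 1, 2), pool now (3, 3, 4, 3)
  T9: need (2, 1, 4, 1) fits (3, 3, 4, 3); releases (1, 2, 2, 1), pool now (4, 5, 6, 4)
  T5 cannot run: need (5, 2, 3, 0) vs free (4, 5, 6, 4) (insufficient R1)
  T1 cannot run: need (2, 6, 6, 2) vs free (4, 5, 6, 4) (insufficient R3)
  T3 cannot run: need (6, 3, 1, 1) vs free (4, 5, 6, 4) (insufficient R1)
  T4 cannot run: need (1, 2, 7, 2) vs free (4, 5, 6, 4) (insufficient R2)
Had the request been granted, T5, T1, T3 and T4 could never finish.


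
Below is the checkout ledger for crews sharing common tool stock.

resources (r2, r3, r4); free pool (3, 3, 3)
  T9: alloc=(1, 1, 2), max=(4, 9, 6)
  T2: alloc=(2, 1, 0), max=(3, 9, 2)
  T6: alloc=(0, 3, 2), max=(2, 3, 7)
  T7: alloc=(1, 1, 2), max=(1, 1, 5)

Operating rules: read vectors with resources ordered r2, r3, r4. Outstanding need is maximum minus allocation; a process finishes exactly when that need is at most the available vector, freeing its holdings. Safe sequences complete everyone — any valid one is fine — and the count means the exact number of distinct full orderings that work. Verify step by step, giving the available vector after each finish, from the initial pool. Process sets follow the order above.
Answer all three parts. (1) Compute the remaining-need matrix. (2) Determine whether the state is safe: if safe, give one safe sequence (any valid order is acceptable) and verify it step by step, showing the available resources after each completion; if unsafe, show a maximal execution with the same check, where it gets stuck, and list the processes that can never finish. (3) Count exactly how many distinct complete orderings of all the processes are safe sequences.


(1) Need matrix, components ordered r2, r3, r4:
  T9: (3, 8, 4)
  T2: (1, 8, 2)
  T6: (2, 0, 5)
  T7: (0, 0, 3)
(2) UNSAFE.
Key observation: once T7, T6 finish, the pool peaks at (4, 7, 7) — and every remaining process still needs more r3 than that.
The run T7, T6 cannot be extended any further. Walking it through:
  pool = (3, 3, 3)
  T7 needs (0, 0, 3) <= (3, 3, 3) -> finishes; pool += (1, 1, 2) = (4, 4, 5)
  T6 needs (2, 0, 5) <= (4, 4, 5) -> finishes; pool += (0, 3, 2) = (4, 7, 7)
  T9 cannot run: need (3, 8, 4) vs free (4, 7, 7) (insufficient r3)
  T2 cannot run: need (1, 8, 2) vs free (4, 7, 7) (insufficient r3)
Processes that can never finish: T9 and T2.
(3) Precisely 0 of the possible complete orderings are safe sequences.


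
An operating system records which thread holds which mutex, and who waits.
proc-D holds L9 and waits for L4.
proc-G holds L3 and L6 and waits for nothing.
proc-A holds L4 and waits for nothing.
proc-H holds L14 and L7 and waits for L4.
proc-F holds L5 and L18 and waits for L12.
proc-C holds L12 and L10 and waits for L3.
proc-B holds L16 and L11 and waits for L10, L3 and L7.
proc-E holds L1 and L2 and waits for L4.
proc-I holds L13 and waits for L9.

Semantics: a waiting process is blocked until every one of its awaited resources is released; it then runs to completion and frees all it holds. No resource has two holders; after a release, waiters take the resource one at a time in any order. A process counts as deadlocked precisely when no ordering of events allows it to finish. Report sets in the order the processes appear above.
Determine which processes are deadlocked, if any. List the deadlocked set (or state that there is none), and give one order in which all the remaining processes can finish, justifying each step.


No process is deadlocked.
Key observation: although several processes wait, no cycle exists — each chain bottoms out at a free runner.
One completion order for the rest: proc-G, proc-C, proc-A, proc-F, proc-H, proc-D, proc-E, proc-I, proc-B.
Step-by-step check:
  proc-G waits on nothing -> runs at once and releases L3 and L6
  proc-C waits on L3 — all released -> runs and releases L12 and L10
  proc-A waits on nothing -> runs at once and releases L4
  proc-F waits on L12 — all released -> runs and releases L5 and L18
  proc-H waits on L4 — all released -> runs and releases L14 and L7
  proc-D waits on L4 — all released -> runs and releases L9
  proc-E waits on L4 — all released -> runs and releases L1 and L2
  proc-I waits on L9 — all released -> runs and releases L13
  proc-B waits on L10, L3 and L7 — all released -> runs and releases L16 and L11


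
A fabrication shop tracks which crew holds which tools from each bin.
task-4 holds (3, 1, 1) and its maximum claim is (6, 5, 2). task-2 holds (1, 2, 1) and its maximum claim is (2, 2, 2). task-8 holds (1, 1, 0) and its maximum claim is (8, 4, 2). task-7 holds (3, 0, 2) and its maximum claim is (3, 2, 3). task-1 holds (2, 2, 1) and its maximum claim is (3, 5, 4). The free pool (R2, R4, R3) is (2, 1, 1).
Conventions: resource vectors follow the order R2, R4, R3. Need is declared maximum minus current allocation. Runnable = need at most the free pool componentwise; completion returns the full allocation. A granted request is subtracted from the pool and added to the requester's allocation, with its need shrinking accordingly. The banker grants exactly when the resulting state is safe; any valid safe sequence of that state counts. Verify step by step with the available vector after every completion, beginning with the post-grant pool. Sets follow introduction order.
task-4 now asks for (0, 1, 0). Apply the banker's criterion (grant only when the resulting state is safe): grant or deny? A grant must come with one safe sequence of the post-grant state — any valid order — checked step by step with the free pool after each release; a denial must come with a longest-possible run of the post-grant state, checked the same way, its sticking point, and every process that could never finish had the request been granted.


DENY. Granting would leave the state unsafe.
Key observation: the pool after task-2, task-7 is (6, 2, 4); every surviving request exceeds it in R4, so progress ends there.
After a pretend grant, a maximal execution: task-2, task-7 — then nothing else fits. Step-by-step check:
  pool = (2, 0, 1)
  task-2: need (1, 0, 1) fits (2, 0, 1); releases (1, 2, 1), pool now (3, 2, 2)
  task-7: need (0, 2, 1) fits (3, 2, 2); releases (3, 0, 2), pool now (6, 2, 4)
  blocked: task-4 wants (3, 3, 1), pool (6, 2, 4) — not enough R4
  blocked: task-8 wants (7, 3, 2), pool (6, 2, 4) — not enough R2 and R4
  blocked: task-1 wants (1, 3, 3), pool (6, 2, 4) — not enough R4
Processes that could never finish after the grant: task-4, task-8 and task-1.


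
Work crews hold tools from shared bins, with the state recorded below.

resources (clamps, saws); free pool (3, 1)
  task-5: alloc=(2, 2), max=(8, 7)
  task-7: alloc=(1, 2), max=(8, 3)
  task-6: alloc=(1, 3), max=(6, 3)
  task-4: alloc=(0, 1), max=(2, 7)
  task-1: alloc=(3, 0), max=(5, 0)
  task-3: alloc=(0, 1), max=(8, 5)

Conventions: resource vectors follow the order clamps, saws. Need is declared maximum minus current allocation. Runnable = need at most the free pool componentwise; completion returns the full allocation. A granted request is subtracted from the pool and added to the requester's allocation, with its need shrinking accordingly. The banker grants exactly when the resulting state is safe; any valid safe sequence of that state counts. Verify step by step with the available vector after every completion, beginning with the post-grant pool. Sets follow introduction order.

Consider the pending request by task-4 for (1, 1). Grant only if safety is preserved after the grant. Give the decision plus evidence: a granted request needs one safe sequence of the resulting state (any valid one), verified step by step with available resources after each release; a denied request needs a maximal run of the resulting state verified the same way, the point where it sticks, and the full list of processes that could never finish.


DENY — the pretend-granted state is unsafe.
Key observation: after task-1, task-6 the pool peaks at (6, 3), and each blocked process is short somewhere: task-5 on saws; task-7 on clamps; task-4 on saws; task-3 on clamps, saws.
Pretend the grant happened; the run task-1, task-6 goes as far as possible. Verifying each step:
  pool = (2, 0)
  run task-1 (needs (2, 0), free (2, 0)); after release of (3, 0) the pool is (5, 0)
  run task-6 (needs (5, 0), free (5, 0)); after release of (1, 3) the pool is (6, 3)
  task-5 cannot run: need (6, 5) vs free (6, 3) (insufficient saws)
  task-7 cannot run: need (7, 1) vs free (6, 3) (insufficient clamps)
  task-4 cannot run: need (1, 5) vs free (6, 3) (insufficient saws)
  task-3 cannot run: need (8, 4) vs free (6, 3) (insufficient clamps and saws)
Processes that could never finish after the grant: task-5, task-7, task-4 and task-3.


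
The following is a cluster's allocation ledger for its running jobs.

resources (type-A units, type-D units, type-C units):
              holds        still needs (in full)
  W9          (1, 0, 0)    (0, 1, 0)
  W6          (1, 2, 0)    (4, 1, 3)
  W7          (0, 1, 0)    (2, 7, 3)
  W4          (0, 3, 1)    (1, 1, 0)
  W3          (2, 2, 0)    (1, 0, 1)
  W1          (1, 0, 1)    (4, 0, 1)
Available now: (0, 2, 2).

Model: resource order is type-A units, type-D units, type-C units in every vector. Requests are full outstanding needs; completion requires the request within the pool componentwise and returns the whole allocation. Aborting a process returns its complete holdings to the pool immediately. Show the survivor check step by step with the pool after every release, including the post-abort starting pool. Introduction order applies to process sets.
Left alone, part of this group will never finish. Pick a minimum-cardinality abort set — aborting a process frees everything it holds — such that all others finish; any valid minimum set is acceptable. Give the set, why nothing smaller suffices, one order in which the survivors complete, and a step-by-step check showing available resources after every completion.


Abort W1.
Key observation: no ordering could ever have run W6 before the abort of W1; with (1, 0, 1) back in the pool it fits at step 3.
Minimality: the empty abort set fails — the state is deadlocked as it stands.
One survivor order: W3, W9, W6, W4, W7. Check, step by step (post-abort pool first):
  pool = (1, 2, 3)
  W3: need (1, 0, 1) fits (1, 2, 3); releases (2, 2, 0), pool now (3, 4, 3)
  W9: need (0, 1, 0) fits (3, 4, 3); releases (1, 0, 0), pool now (4, 4, 3)
  W6: need (4, 1, 3) fits (4, 4, 3); releases (1, 2, 0), pool now (5, 6, 3)
  W4: need (1, 1, 0) fits (5, 6, 3); releases (0, 3, 1), pool now (5, 9, 4)
  W7: need (2, 7, 3) fits (5, 9, 4); releases (0, 1, 0), pool now (5, 10, 4)


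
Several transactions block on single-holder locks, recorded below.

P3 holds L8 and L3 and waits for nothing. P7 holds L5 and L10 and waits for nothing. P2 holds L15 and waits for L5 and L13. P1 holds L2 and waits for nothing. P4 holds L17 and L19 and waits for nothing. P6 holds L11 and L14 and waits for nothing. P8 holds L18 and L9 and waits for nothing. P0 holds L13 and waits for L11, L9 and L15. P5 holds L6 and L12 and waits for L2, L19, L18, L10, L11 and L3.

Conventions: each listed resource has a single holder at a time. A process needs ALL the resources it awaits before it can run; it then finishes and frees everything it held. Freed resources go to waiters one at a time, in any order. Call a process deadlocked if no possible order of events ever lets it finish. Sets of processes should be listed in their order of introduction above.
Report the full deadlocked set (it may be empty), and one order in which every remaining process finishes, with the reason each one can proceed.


The deadlocked set is P2 and P0.
Key observation: the waits loop around P2 -> P0 -> P2 with no way out; no other process is dragged down with it.
A valid finishing order for the others: P7, P8, P4, P1, P3, P6, P5.
Step-by-step check:
  run P7 (it waits on nothing); releases L5 and L10
  run P8 (it waits on nothing); releases L18 and L9
  run P4 (it waits on nothing); releases L17 and L19
  run P1 (it waits on nothing); releases L2
  run P3 (it waits on nothing); releases L8 and L3
  run P6 (it waits on nothing); releases L11 and L14
  run P5 (all its waits — L2, L19, L18, L10, L11 and L3 — are resolved); releases L6 and L12


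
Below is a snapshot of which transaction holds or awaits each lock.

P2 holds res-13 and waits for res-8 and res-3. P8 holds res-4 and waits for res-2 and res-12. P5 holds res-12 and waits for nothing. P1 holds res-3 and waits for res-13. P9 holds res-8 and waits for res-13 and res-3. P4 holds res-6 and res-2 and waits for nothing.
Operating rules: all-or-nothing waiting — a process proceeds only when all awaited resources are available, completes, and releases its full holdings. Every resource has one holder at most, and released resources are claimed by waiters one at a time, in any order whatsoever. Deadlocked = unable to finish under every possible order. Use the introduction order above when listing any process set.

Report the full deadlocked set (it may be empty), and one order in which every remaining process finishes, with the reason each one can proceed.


Deadlocked: P2, P1 and P9.
Key observation: nobody on the ring P2 -> P1 -> P2 can start until another member finishes, which never happens; P9 is caught in further circular waits.
A valid finishing order for the others: P4, P5, P8.
Verifying each step:
  run P4 (it waits on nothing); releases res-6 and res-2
  run P5 (it waits on nothing); releases res-12
  P8: everything it awaited (res-2 and res-12) is free; runs, freeing res-4


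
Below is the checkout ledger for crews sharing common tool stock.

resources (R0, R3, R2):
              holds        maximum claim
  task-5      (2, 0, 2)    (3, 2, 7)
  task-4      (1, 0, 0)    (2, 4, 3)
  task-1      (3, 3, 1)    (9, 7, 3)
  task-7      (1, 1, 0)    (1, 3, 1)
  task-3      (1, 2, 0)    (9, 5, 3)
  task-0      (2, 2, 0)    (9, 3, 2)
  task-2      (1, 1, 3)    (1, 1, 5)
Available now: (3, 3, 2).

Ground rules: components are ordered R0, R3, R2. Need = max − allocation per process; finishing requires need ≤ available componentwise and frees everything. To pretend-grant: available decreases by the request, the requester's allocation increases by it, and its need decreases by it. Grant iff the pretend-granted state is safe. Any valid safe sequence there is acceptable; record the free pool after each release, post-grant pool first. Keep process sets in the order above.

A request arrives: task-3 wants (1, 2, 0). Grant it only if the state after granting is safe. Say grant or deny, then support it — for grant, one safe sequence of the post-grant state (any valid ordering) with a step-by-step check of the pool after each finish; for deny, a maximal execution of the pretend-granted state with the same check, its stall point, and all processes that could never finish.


DENY: after the grant no complete ordering would exist.
Key observation: after task-2, task-7, task-5 the pool peaks at (6, 3, 7), and each blocked process is short somewhere: task-4 on R3; task-1 on R3; task-3 on R0; task-0 on R0.
After a pretend grant, a maximal execution: task-2, task-7, task-5 — then nothing else fits. Verifying each step:
  pool = (2, 1, 2)
  task-2 needs (0, 0, 2) <= (2, 1, 2) -> finishes; pool += (1, 1, 3) = (3, 2, 5)
  task-7 needs (0, 2, 1) <= (3, 2, 5) -> finishes; pool += (1, 1, 0) = (4, 3, 5)
  task-5 needs (1, 2, 5) <= (4, 3, 5) -> finishes; pool += (2, 0, 2) = (6, 3, 7)
  task-4 cannot run: need (1, 4, 3) vs free (6, 3, 7) (insufficient R3)
  task-1 cannot run: need (6, 4, 2) vs free (6, 3, 7) (insufficient R3)
  task-3 cannot run: need (7, 1, 3) vs free (6, 3, 7) (insufficient R0)
  task-0 cannot run: need (7, 1, 2) vs free (6, 3, 7) (insufficient R0)
Post-grant, the permanently blocked set is task-4, task-1, task-3 and task-0.


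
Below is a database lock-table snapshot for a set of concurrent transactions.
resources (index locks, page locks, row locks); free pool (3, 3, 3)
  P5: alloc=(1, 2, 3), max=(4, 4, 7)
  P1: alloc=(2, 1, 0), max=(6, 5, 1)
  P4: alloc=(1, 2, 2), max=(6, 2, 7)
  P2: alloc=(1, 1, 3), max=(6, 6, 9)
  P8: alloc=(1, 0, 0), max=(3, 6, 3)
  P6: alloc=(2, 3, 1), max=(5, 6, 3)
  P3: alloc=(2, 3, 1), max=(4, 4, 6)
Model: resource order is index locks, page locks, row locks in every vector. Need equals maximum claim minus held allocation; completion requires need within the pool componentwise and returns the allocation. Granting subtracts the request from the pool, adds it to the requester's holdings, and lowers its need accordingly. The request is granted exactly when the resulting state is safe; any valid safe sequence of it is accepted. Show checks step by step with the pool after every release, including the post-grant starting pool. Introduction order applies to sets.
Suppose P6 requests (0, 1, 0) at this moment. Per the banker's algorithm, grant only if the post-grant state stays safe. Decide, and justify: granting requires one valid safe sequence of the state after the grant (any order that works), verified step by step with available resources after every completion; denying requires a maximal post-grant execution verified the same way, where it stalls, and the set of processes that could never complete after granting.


GRANT — the state after the grant stays safe, e.g. via P6, P8, P1, P5, P2, P4, P3.
Key observation: (3, 2, 3) free after granting still covers P6 first, and each release covers the next.
Step-by-step check of the post-grant state:
  pool = (3, 2, 3)
  run P6 (needs (3, 2, 2), free (3, 2, 3)); after release of (2, 4, 1) the pool is (5, 6, 4)
  run P8 (needs (2, 6, 3), free (5, 6, 4)); after release of (1, 0, 0) the pool is (6, 6, 4)
  run P1 (needs (4, 4, 1), free (6, 6, 4)); after release of (2, 1, 0) the pool is (8, 7, 4)
  run P5 (needs (3, 2, 4), free (8, 7, 4)); after release of (1, 2, 3) the pool is (9, 9, 7)
  run P2 (needs (5, 5, 6), free (9, 9, 7)); after release of (1, 1, 3) the pool is (10, 10, 10)
  run P4 (needs (5, 0, 5), free (10, 10, 10)); after release of (1, 2, 2) the pool is (11, 12, 12)
  run P3 (needs (2, 1, 5), free (11, 12, 12)); after release of (2, 3, 1) the pool is (13, 15, 13)


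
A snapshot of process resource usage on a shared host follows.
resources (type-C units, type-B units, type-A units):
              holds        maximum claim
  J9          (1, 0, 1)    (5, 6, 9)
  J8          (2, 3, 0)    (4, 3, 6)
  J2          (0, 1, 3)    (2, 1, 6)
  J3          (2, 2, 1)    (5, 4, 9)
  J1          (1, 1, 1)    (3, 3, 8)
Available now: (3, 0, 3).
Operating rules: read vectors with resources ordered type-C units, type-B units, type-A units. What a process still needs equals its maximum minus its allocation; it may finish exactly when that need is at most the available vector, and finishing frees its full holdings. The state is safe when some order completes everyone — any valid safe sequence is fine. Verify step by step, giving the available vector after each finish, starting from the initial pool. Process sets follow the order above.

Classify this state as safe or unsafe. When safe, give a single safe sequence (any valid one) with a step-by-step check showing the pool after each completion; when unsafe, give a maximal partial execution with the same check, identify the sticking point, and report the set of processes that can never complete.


The state is UNSAFE.
Key observation: no order helps: past J2, J8, the free pool tops out at (5, 4, 6), below what each blocked process needs in type-A units.
The run J2, J8 cannot be extended any further. Verifying each step:
  pool = (3, 0, 3)
  J2 needs (2, 0, 3) <= (3, 0, 3) -> finishes; pool += (0, 1, 3) = (3, 1, 6)
  J8 needs (2, 0, 6) <= (3, 1, 6) -> finishes; pool += (2, 3, 0) = (5, 4, 6)
  J9 still needs (4, 6, 8) but only (5, 4, 6) is free — short on type-B units and type-A units
  J3 still needs (3, 2, 8) but only (5, 4, 6) is free — short on type-A units
  J1 still needs (2, 2, 7) but only (5, 4, 6) is free — short on type-A units
Never able to finish: J9, J3 and J1.


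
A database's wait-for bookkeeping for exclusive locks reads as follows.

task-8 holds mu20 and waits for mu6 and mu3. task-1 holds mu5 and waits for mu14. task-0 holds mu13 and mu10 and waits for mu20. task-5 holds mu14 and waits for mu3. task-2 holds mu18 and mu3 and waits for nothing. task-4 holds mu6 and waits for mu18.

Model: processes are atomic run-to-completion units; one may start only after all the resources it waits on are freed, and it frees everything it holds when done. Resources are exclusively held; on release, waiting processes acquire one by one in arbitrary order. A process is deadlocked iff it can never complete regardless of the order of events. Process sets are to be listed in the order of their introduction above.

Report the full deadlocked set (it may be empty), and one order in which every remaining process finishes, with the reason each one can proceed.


Nothing here is deadlocked.
Key observation: all waits point, directly or indirectly, at processes that can finish, so nothing is permanently blocked.
The rest can finish in the order task-2, task-4, task-5, task-8, task-1, task-0.
Check, step by step:
  run task-2 (it waits on nothing); releases mu18 and mu3
  run task-4 (all its waits — mu18 — are resolved); releases mu6
  run task-5 (all its waits — mu3 — are resolved); releases mu14
  run task-8 (all its waits — mu6 and mu3 — are resolved); releases mu20
  run task-1 (all its waits — mu14 — are resolved); releases mu5
  run task-0 (all its waits — mu20 — are resolved); releases mu13 and mu10


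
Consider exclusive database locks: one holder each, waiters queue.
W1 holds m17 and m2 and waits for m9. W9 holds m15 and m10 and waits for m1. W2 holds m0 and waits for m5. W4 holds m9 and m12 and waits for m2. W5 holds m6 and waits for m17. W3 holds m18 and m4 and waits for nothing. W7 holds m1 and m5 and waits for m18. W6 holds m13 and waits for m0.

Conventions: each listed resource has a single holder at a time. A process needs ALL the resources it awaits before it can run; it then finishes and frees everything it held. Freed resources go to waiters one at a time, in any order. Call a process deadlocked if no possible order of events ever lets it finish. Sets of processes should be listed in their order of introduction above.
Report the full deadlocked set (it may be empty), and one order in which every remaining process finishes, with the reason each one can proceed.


Deadlocked set: W1, W4 and W5.
Key observation: the waits loop around W1 -> W4 -> W1 with no way out; W5 waits into the deadlock from upstream.
The rest can finish in the order W3, W7, W9, W2, W6.
Step-by-step check:
  run W3 (it waits on nothing); releases m18 and m4
  W7: everything it awaited (m18) is free; runs, freeing m1 and m5
  W9: everything it awaited (m1) is free; runs, freeing m15 and m10
  W2: everything it awaited (m5) is free; runs, freeing m0
  W6: everything it awaited (m0) is free; runs, freeing m13


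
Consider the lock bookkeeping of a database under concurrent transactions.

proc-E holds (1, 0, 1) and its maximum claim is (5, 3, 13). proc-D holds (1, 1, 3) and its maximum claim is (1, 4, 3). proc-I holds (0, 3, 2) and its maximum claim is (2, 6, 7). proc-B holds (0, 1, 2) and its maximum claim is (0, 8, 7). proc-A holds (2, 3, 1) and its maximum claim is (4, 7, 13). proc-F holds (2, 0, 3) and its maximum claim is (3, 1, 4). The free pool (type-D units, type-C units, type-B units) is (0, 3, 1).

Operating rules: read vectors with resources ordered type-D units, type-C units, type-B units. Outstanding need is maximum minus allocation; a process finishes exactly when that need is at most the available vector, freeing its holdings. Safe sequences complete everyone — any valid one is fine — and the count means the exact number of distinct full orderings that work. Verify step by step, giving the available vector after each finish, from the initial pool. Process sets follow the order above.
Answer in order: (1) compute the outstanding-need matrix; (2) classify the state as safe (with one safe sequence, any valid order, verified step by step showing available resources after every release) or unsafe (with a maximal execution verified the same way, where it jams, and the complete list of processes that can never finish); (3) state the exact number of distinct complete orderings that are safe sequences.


(1) Need matrix, components ordered type-D units, type-C units, type-B units:
  proc-E: (4, 3, 12)
  proc-D: (0, 3, 0)
  proc-I: (2, 3, 5)
  proc-B: (0, 7, 5)
  proc-A: (2, 4, 12)
  proc-F: (1, 1, 1)
(2) UNSAFE — no complete ordering exists.
Key observation: the pool after proc-D, proc-F, proc-I, proc-B is (3, 8, 11); every surviving request exceeds it in type-B units, so progress ends there.
Going as far as possible: proc-D, proc-F, proc-I, proc-B; after that, nothing fits. Verifying each step:
  pool = (0, 3, 1)
  proc-D: need (0, 3, 0) fits (0, 3, 1); releases (1, 1, 3), pool now (1, 4, 4)
  proc-F: need (1, 1, 1) fits (1, 4, 4); releases (2, 0, 3), pool now (3, 4, 7)
  proc-I: need (2, 3, 5) fits (3, 4, 7); releases (0, 3, 2), pool now (3, 7, 9)
  proc-B: need (0, 7, 5) fits (3, 7, 9); releases (0, 1, 2), pool now (3, 8, 11)
  proc-E cannot run: need (4, 3, 12) vs free (3, 8, 11) (insufficient type-D units and type-B units)
  proc-A cannot run: need (2, 4, 12) vs free (3, 8, 11) (insufficient type-B units)
Permanently blocked: proc-E and proc-A.
(3) The exact count: 0 of the possible complete orderings are safe sequences.


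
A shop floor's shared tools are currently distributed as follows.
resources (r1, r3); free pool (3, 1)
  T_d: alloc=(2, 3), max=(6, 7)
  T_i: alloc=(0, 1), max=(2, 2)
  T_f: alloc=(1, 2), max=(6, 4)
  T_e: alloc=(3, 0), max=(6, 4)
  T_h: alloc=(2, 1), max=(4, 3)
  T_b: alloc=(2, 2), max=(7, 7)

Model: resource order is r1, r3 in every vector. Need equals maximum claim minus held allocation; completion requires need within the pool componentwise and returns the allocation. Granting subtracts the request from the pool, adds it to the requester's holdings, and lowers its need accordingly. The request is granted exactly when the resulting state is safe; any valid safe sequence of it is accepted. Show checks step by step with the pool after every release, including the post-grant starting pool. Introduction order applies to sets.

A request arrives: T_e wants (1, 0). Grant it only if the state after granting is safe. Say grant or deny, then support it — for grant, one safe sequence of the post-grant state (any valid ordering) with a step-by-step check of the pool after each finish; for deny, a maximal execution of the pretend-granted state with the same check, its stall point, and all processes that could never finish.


DENY — the pretend-granted state is unsafe.
Key observation: after T_i, T_h the pool peaks at (4, 3), and each blocked process is short somewhere: T_d on r3; T_f on r1; T_e on r3; T_b on r1, r3.
On the post-grant state, T_i, T_h is a maximal run — nothing extends it. Step-by-step check:
  pool = (2, 1)
  T_i: need (2, 1) fits (2, 1); releases (0, 1), pool now (2, 2)
  T_h: need (2, 2) fits (2, 2); releases (2, 1), pool now (4, 3)
  T_d still needs (4, 4) but only (4, 3) is free — short on r3
  T_f still needs (5, 2) but only (4, 3) is free — short on r1
  T_e still needs (2, 4) but only (4, 3) is free — short on r3
  T_b still needs (5, 5) but only (4, 3) is free — short on r1 and r3
Processes that could never finish after the grant: T_d, T_f, T_e and T_b.


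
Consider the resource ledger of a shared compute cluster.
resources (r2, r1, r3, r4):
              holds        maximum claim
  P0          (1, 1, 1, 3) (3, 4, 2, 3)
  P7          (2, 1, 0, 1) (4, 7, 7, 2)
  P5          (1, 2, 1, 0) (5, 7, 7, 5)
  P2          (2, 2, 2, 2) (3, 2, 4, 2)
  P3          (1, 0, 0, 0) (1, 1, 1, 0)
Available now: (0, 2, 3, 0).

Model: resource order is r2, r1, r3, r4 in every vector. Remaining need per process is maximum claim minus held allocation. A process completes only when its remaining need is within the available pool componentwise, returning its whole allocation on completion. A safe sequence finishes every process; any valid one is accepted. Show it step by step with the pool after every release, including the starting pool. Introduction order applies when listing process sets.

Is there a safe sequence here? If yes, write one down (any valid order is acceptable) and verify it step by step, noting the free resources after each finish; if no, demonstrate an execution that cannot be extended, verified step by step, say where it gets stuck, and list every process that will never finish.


SAFE — a valid safe sequence is P3, P2, P0, P5, P7.
Key observation: P2 is the earliest step where a requested resource binds exactly: need (1, 0, 2, 0), pool (1, 2, 3, 0) at its turn.
Check, step by step:
  pool = (0, 2, 3, 0)
  P3: need (0, 1, 1, 0) fits (0, 2, 3, 0); releases (1, 0, 0, 0), pool now (1, 2, 3, 0)
  P2: need (1, 0, 2, 0) fits (1, 2, 3, 0); releases (2, 2, 2, 2), pool now (3, 4, 5, 2)
  P0: need (2, 3, 1, 0) fits (3, 4, 5, 2); releases (1, 1, 1, 3), pool now (4, 5, 6, 5)
  P5: need (4, 5, 6, 5) fits (4, 5, 6, 5); releases (1, 2, 1, 0), pool now (5, 7, 7, 5)
  P7: need (2, 6, 7, 1) fits (5, 7, 7, 5); releases (2, 1, 0, 1), pool now (7, 8, 7, 6)


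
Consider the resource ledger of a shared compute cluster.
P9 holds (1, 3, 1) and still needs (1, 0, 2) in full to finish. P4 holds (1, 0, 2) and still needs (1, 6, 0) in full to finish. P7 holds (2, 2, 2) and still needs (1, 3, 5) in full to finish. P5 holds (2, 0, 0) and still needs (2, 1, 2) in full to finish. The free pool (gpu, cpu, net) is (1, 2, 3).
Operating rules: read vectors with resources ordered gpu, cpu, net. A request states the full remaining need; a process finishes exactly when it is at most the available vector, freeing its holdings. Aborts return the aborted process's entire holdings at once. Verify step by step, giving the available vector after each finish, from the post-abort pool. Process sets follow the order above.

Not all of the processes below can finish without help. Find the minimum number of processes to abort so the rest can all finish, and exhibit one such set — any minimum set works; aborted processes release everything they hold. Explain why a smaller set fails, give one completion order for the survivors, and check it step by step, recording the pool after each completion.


Minimum abort set: P4.
Key observation: aborting P4 returns (1, 0, 2), and P7 — hopeless before — runs at step 3 with the returned capacity in the pool.
Minimality: the empty abort set fails — the state is deadlocked as it stands.
The survivors complete as P9, P5, P7. Walking it through (starting from the post-abort pool):
  pool = (2, 2, 5)
  run P9 (needs (1, 0, 2), free (2, 2, 5)); after release of (1, 3, 1) the pool is (3, 5, 6)
  run P5 (needs (2, 1, 2), free (3, 5, 6)); after release of (2, 0, 0) the pool is (5, 5, 6)
  run P7 (needs (1, 3, 5), free (5, 5, 6)); after release of (2, 2, 2) the pool is (7, 7, 8)


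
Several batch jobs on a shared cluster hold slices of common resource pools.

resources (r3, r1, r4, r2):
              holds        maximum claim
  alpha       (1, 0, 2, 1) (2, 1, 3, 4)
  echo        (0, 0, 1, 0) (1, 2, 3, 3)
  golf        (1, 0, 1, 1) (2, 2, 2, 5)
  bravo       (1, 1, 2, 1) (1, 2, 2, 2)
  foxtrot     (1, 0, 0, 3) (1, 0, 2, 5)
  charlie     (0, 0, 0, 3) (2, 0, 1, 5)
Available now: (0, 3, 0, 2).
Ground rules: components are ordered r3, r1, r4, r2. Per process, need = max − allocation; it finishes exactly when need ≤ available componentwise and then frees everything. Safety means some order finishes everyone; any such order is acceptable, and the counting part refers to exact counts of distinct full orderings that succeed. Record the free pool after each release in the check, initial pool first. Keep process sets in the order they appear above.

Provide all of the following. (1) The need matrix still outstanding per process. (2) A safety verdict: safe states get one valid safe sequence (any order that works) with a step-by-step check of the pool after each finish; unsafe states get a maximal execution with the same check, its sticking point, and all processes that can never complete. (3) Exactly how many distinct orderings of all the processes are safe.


(1) Need matrix, components ordered r3, r1, r4, r2:
  alpha: (1, 1, 1, 3)
  echo: (1, 2, 2, 3)
  golf: (1, 2, 1, 4)
  bravo: (0, 1, 0, 1)
  foxtrot: (0, 0, 2, 2)
  charlie: (2, 0, 1, 2)
(2) SAFE. One safe sequence: bravo, alpha, charlie, golf, echo, foxtrot.
Key observation: the first exact fit in this order is alpha — it needs (1, 1, 1, 3) with (1, 4, 2, 3) free, meeting a requested resource to the last unit.
Walking it through:
  pool = (0, 3, 0, 2)
  run bravo (needs (0, 1, 0, 1), free (0, 3, 0, 2)); after release of (1, 1, 2, 1) the pool is (1, 4, 2, 3)
  run alpha (needs (1, 1, 1, 3), free (1, 4, 2, 3)); after release of (1, 0, 2, 1) the pool is (2, 4, 4, 4)
  run charlie (needs (2, 0, 1, 2), free (2, 4, 4, 4)); after release of (0, 0, 0, 3) the pool is (2, 4, 4, 7)
  run golf (needs (1, 2, 1, 4), free (2, 4, 4, 7)); after release of (1, 0, 1, 1) the pool is (3, 4, 5, 8)
  run echo (needs (1, 2, 2, 3), free (3, 4, 5, 8)); after release of (0, 0, 1, 0) the pool is (3, 4, 6, 8)
  run foxtrot (needs (0, 0, 2, 2), free (3, 4, 6, 8)); after release of (1, 0, 0, 3) the pool is (4, 4, 6, 11)
(3) The exact count: 60 of the possible complete orderings are safe sequences.


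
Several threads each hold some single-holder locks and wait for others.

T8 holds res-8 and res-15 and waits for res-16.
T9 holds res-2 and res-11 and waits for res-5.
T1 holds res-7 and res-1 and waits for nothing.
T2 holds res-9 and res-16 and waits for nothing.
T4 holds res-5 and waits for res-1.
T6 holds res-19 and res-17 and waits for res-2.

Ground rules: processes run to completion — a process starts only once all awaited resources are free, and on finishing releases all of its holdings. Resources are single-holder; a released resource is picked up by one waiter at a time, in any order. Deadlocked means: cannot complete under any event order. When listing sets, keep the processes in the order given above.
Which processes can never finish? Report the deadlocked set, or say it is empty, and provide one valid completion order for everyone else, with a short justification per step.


No process is deadlocked.
Key observation: the waits form no ring: some process can always run, and its releases unblock the others one by one.
One completion order for the rest: T1, T2, T4, T8, T9, T6.
Step-by-step check:
  T1 waits on nothing -> runs at once and releases res-7 and res-1
  T2 waits on nothing -> runs at once and releases res-9 and res-16
  run T4 (all its waits — res-1 — are resolved); releases res-5
  run T8 (all its waits — res-16 — are resolved); releases res-8 and res-15
  run T9 (all its waits — res-5 — are resolved); releases res-2 and res-11
  run T6 (all its waits — res-2 — are resolved); releases res-19 and res-17


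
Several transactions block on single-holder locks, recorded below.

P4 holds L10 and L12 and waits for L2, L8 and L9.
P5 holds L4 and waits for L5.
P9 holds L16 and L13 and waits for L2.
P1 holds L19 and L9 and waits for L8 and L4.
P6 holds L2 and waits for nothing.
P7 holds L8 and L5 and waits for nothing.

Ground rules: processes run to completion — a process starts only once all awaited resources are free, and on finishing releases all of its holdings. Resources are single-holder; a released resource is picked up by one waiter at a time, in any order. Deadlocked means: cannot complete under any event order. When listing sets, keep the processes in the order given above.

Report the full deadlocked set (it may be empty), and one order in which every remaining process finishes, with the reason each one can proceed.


Nothing here is deadlocked.
Key observation: every chain of waits terminates; starting from the processes that wait on nothing, all the rest unlock in turn.
A valid finishing order for the others: P7, P6, P5, P9, P1, P4.
Verifying each step:
  run P7 (it waits on nothing); releases L8 and L5
  run P6 (it waits on nothing); releases L2
  P5: everything it awaited (L5) is free; runs, freeing L4
  P9: everything it awaited (L2) is free; runs, freeing L16 and L13
  P1: everything it awaited (L8 and L4) is free; runs, freeing L19 and L9
  P4: everything it awaited (L2, L8 and L9) is free; runs, freeing L10 and L12


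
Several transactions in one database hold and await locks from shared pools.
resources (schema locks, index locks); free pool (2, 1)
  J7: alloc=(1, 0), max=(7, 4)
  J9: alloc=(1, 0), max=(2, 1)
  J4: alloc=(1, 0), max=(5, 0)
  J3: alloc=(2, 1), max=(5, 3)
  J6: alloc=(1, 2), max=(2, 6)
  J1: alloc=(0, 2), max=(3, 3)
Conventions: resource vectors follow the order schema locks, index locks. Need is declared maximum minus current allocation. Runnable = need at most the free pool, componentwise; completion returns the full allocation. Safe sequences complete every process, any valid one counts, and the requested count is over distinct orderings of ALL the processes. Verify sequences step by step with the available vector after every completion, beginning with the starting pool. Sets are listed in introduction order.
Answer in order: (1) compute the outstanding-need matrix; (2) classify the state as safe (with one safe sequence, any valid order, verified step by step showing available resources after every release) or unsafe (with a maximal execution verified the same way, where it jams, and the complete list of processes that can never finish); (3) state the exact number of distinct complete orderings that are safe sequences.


(1) Outstanding need per process (order schema locks, index locks):
  J7: (6, 4)
  J9: (1, 1)
  J4: (4, 0)
  J3: (3, 2)
  J6: (1, 4)
  J1: (3, 1)
(2) SAFE — a valid safe sequence is J9, J1, J3, J6, J4, J7.
Key observation: at J9 the run first touches a limit — (1, 1) against (2, 1), exact on a resource it actually requests.
Check, step by step:
  pool = (2, 1)
  J9 needs (1, 1) <= (2, 1) -> finishes; pool += (1, 0) = (3, 1)
  J1 needs (3, 1) <= (3, 1) -> finishes; pool += (0, 2) = (3, 3)
  J3 needs (3, 2) <= (3, 3) -> finishes; pool += (2, 1) = (5, 4)
  J6 needs (1, 4) <= (5, 4) -> finishes; pool += (1, 2) = (6, 6)
  J4 needs (4, 0) <= (6, 6) -> finishes; pool += (1, 0) = (7, 6)
  J7 needs (6, 4) <= (7, 6) -> finishes; pool += (1, 0) = (8, 6)
(3) Exactly 4 of the possible complete orderings are safe sequences.
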